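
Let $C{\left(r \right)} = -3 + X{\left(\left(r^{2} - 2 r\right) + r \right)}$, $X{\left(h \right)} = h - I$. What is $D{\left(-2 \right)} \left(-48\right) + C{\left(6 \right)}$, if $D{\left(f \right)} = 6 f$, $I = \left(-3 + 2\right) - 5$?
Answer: $609$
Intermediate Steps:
$I = -6$ ($I = -1 - 5 = -6$)
$X{\left(h \right)} = 6 + h$ ($X{\left(h \right)} = h - -6 = h + 6 = 6 + h$)
$C{\left(r \right)} = 3 + r^{2} - r$ ($C{\left(r \right)} = -3 + \left(6 + \left(\left(r^{2} - 2 r\right) + r\right)\right) = -3 + \left(6 + \left(r^{2} - r\right)\right) = -3 + \left(6 + r^{2} - r\right) = 3 + r^{2} - r$)
$D{\left(-2 \right)} \left(-48\right) + C{\left(6 \right)} = 6 \left(-2\right) \left(-48\right) + \left(3 + 6 \left(-1 + 6\right)\right) = \left(-12\right) \left(-48\right) + \left(3 + 6 \cdot 5\right) = 576 + \left(3 + 30\right) = 576 + 33 = 609$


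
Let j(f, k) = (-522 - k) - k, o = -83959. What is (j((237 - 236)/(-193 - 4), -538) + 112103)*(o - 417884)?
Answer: -56536126851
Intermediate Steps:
j(f, k) = -522 - 2*k
(j((237 - 236)/(-193 - 4), -538) + 112103)*(o - 417884) = ((-522 - 2*(-538)) + 112103)*(-83959 - 417884) = ((-522 + 1076) + 112103)*(-501843) = (554 + 112103)*(-501843) = 112657*(-501843) = -56536126851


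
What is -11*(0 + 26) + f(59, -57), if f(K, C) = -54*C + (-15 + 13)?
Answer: 2790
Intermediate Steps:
f(K, C) = -2 - 54*C (f(K, C) = -54*C - 2 = -2 - 54*C)
-11*(0 + 26) + f(59, -57) = -11*(0 + 26) + (-2 - 54*(-57)) = -11*26 + (-2 + 3078) = -286 + 3076 = 2790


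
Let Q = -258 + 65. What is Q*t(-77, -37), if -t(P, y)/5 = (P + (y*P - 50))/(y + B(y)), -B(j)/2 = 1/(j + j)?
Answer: -48594505/684 ≈ -71045.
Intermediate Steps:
Q = -193
B(j) = -1/j (B(j) = -2/(j + j) = -2*1/(2*j) = -1/j)
t(P, y) = -5*(-50 + P + P*y)/(y - 1/y) (t(P, y) = -5*(P + (y*P - 50))/(y - 1/y) = -5*(P + (P*y - 50))/(y - 1/y) = -5*(P + (-50 + P*y))/(y - 1/y) = -5*(-50 + P + P*y)/(y - 1/y))
Q*t(-77, -37) = -965*(-37)*(50 - 1*(-77) - 1*(-77)*(-37))/(-1 + (-37)²) = -965*(-37)*(50 + 77 - 2849)/(-1 + 1369) = -965*(-37)*(-2722)/1368 = -193*251785/684 = -48594505/684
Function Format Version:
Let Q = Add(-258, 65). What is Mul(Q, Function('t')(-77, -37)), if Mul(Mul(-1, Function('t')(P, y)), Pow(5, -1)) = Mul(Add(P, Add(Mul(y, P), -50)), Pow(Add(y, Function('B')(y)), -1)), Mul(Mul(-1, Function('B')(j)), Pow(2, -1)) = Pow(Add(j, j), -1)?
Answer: Rational(-48594505, 684) ≈ -71045.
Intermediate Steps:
Q = -193
Function('B')(j) = Mul(-1, Pow(j, -1)) (Function('B')(j) = Mul(-2, Pow(Add(j, j), -1)) = Mul(-2, Pow(Mul(2, j), -1)) = Mul(-2, Mul(Rational(1, 2), Pow(j, -1))) = Mul(-1, Pow(j, -1)))
Function('t')(P, y) = Mul(-5, Pow(Add(y, Mul(-1, Pow(y, -1))), -1), Add(-50, P, Mul(P, y))) (Function('t')(P, y) = Mul(-5, Mul(Add(P, Add(Mul(y, P), -50)), Pow(Add(y, Mul(-1, Pow(y, -1))), -1))) = Mul(-5, Mul(Add(P, Add(Mul(P, y), -50)), Pow(Add(y, Mul(-1, Pow(y, -1))), -1))) = Mul(-5, Mul(Add(P, Add(-50, Mul(P, y))), Pow(Add(y, Mul(-1, Pow(y, -1))), -1))) = Mul(-5, Mul(Add(-50, P, Mul(P, y)), Pow(Add(y, Mul(-1, Pow(y, -1))), -1))) = Mul(-5, Mul(Pow(Add(y, Mul(-1, Pow(y, -1))), -1), Add(-50, P, Mul(P, y)))) = Mul(-5, Pow(Add(y, Mul(-1, Pow(y, -1))), -1), Add(-50, P, Mul(P, y))))
Mul(Q, Function('t')(-77, -37)) = Mul(-193, Mul(5, -37, Pow(Add(-1, Pow(-37, 2)), -1), Add(50, Mul(-1, -77), Mul(-1, -77, -37)))) = Mul(-193, Mul(5, -37, Pow(Add(-1, 1369), -1), Add(50, 77, -2849))) = Mul(-193, Mul(5, -37, Pow(1368, -1), -2722)) = Mul(-193, Mul(5, -37, Rational(1, 1368), -2722)) = Mul(-193, Rational(251785, 684)) = Rational(-48594505, 684)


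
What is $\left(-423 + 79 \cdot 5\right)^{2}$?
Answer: $784$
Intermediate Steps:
$\left(-423 + 79 \cdot 5\right)^{2} = \left(-423 + 395\right)^{2} = \left(-28\right)^{2} = 784$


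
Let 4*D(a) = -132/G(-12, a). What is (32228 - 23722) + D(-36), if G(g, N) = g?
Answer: 34035/4 ≈ 8508.8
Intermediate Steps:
D(a) = 11/4 (D(a) = (-132/(-12))/4 = (-132*(-1/12))/4 = (1/4)*11 = 11/4)
(32228 - 23722) + D(-36) = (32228 - 23722) + 11/4 = 8506 + 11/4 = 34035/4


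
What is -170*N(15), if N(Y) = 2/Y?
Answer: -68/3 ≈ -22.667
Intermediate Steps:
-170*N(15) = -340/15 = -170*2/15 = -68/3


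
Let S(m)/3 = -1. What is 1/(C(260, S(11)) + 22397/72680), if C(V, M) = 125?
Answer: 72680/9107397 ≈ 0.0079803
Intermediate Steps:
S(m) = -3 (S(m) = 3*(-1) = -3)
1/(C(260, S(11)) + 22397/72680) = 1/(125 + 22397/72680) = 1/(9107397/72680) = 72680/9107397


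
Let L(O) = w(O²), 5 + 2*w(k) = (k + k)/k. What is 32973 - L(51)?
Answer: 65949/2 ≈ 32975.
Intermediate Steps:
w(k) = -3/2 (w(k) = -5/2 + ((k + k)/k)/2 = -5/2 + ((2*k)/k)/2 = -5/2 + (½)*2 = -5/2 + 1 = -3/2)
L(O) = -3/2
32973 - L(51) = 32973 - 1*(-3/2) = 32973 + 3/2 = 65949/2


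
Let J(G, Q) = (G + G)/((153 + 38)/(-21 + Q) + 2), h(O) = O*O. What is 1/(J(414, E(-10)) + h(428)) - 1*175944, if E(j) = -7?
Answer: -482998653681/2745184 ≈ -1.7594e+5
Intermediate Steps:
h(O) = O**2
J(G, Q) = 2*G/(2 + 191/(-21 + Q)) (J(G, Q) = (2*G)/(191/(-21 + Q) + 2) = (2*G)/(2 + 191/(-21 + Q)) = 2*G/(2 + 191/(-21 + Q)))
1/(J(414, E(-10)) + h(428)) - 1*175944 = 1/(2*414*(-21 - 7)/(149 + 2*(-7)) + 428**2) - 1*175944 = 1/(2*414*(-28)/(149 - 14) + 183184) - 175944 = 1/(2*414*(-28)/135 + 183184) - 175944 = 1/(2*414*(1/135)*(-28) + 183184) - 175944 = 1/(-2576/15 + 183184) - 175944 = 1/(2745184/15) - 175944 = 15/2745184 - 175944 = -482998653681/2745184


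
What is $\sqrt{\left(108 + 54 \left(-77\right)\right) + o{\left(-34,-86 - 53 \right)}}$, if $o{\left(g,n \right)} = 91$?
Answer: $i \sqrt{3959} \approx 62.921 i$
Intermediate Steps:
$\sqrt{\left(108 + 54 \left(-77\right)\right) + o{\left(-34,-86 - 53 \right)}} = \sqrt{\left(108 + 54 \left(-77\right)\right) + 91} = \sqrt{\left(108 - 4158\right) + 91} = \sqrt{-4050 + 91} = \sqrt{-3959} = i \sqrt{3959}$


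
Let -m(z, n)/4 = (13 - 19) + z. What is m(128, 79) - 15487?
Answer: -15975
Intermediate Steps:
m(z, n) = 24 - 4*z (m(z, n) = -4*((13 - 19) + z) = -4*(-6 + z) = 24 - 4*z)
m(128, 79) - 15487 = (24 - 4*128) - 15487 = (24 - 512) - 15487 = -488 - 15487 = -15975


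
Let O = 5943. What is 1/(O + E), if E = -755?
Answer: 1/5188 ≈ 0.00019275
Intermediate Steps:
1/(O + E) = 1/(5943 - 755) = 1/5188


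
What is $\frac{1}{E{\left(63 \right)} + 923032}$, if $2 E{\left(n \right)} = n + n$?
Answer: $\frac{1}{923095} \approx 1.0833 \cdot 10^{-6}$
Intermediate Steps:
$E{\left(n \right)} = n$ ($E{\left(n \right)} = \frac{n + n}{2} = \frac{2 n}{2} = n$)
$\frac{1}{E{\left(63 \right)} + 923032} = \frac{1}{63 + 923032} = \frac{1}{923095}$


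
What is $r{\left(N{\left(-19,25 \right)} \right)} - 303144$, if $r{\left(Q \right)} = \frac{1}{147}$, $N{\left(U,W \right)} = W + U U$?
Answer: $- \frac{44562167}{147} \approx -3.0314 \cdot 10^{5}$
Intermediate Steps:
$N{\left(U,W \right)} = W + U^{2}$
$r{\left(Q \right)} = \frac{1}{147}$
$r{\left(N{\left(-19,25 \right)} \right)} - 303144 = \frac{1}{147} - 303144 = - \frac{44562167}{147}$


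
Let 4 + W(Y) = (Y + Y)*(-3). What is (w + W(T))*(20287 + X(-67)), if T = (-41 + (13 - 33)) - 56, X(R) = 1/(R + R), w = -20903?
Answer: -54926423685/134 ≈ -4.0990e+8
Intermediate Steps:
X(R) = 1/(2*R)
T = -117 (T = (-41 - 20) - 56 = -61 - 56 = -117)
W(Y) = -4 - 6*Y (W(Y) = -4 + (Y + Y)*(-3) = -4 + (2*Y)*(-3) = -4 - 6*Y)
(w + W(T))*(20287 + X(-67)) = (-20903 + (-4 - 6*(-117)))*(20287 + (½)/(-67)) = (-20903 + (-4 + 702))*(20287 + (½)*(-1/67)) = (-20903 + 698)*(20287 - 1/134) = -20205*2718457/134 = -54926423685/134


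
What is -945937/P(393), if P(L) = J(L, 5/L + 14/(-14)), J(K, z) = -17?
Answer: 945937/17 ≈ 55643.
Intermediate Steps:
P(L) = -17
-945937/P(393) = -945937/(-17) = -945937*(-1/17) = 945937/17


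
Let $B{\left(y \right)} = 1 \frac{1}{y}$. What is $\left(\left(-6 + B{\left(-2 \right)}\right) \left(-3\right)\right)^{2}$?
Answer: $\frac{1521}{4} \approx 380.25$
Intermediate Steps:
$B{\left(y \right)} = \frac{1}{y}$
$\left(\left(-6 + B{\left(-2 \right)}\right) \left(-3\right)\right)^{2} = \left(\left(-6 + \frac{1}{-2}\right) \left(-3\right)\right)^{2} = \left(\left(-6 - \frac{1}{2}\right) \left(-3\right)\right)^{2} = \left(\left(- \frac{13}{2}\right) \left(-3\right)\right)^{2} = \left(\frac{39}{2}\right)^{2} = \frac{1521}{4}$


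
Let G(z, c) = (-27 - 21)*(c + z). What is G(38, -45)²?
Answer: 112896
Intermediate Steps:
G(z, c) = -48*c - 48*z (G(z, c) = -48*(c + z) = -48*c - 48*z)
G(38, -45)² = (-48*(-45) - 48*38)² = (2160 - 1824)² = 336² = 112896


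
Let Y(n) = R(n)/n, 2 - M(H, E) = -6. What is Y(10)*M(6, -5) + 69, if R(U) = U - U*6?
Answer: 29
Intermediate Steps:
M(H, E) = 8 (M(H, E) = 2 - 1*(-6) = 2 + 6 = 8)
R(U) = -5*U (R(U) = U - 6*U = -5*U)
Y(n) = -5 (Y(n) = (-5*n)/n = -5)
Y(10)*M(6, -5) + 69 = -5*8 + 69 = -40 + 69 = 29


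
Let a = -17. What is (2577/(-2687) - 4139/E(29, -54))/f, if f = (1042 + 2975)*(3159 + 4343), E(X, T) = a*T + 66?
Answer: -13657261/79678592980272 ≈ -1.7140e-7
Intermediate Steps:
E(X, T) = 66 - 17*T (E(X, T) = -17*T + 66 = 66 - 17*T)
f = 30135534 (f = 4017*7502 = 30135534)
(2577/(-2687) - 4139/E(29, -54))/f = (2577/(-2687) - 4139/(66 - 17*(-54)))/30135534 = (2577*(-1/2687) - 4139/(66 + 918))*(1/30135534) = (-2577/2687 - 4139/984)*(1/30135534) = -13657261/2644008*1/30135534 = -13657261/79678592980272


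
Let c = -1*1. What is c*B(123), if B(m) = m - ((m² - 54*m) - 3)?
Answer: 8361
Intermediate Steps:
c = -1
B(m) = 3 - m² + 55*m (B(m) = m - (-3 + m² - 54*m) = m + (3 - m² + 54*m) = 3 - m² + 55*m)
c*B(123) = -(3 - 1*123² + 55*123) = -(3 - 1*15129 + 6765) = -(3 - 15129 + 6765) = -1*(-8361) = 8361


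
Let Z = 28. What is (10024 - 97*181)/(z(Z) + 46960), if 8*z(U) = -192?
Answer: -7533/46936 ≈ -0.16050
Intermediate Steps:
z(U) = -24 (z(U) = (1/8)*(-192) = -24)
(10024 - 97*181)/(z(Z) + 46960) = (10024 - 97*181)/(-24 + 46960) = (10024 - 17557)/46936 = -7533*1/46936 = -7533/46936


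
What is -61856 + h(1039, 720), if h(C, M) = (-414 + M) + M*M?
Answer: 456850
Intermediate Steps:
h(C, M) = -414 + M + M**2 (h(C, M) = (-414 + M) + M**2 = -414 + M + M**2)
-61856 + h(1039, 720) = -61856 + (-414 + 720 + 720**2) = -61856 + (-414 + 720 + 518400) = -61856 + 518706 = 456850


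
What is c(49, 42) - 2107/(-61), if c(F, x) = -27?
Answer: 460/61 ≈ 7.5410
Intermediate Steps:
c(49, 42) - 2107/(-61) = -27 - 2107/(-61) = -27 - 2107*(-1/61) = -27 + 2107/61 = 460/61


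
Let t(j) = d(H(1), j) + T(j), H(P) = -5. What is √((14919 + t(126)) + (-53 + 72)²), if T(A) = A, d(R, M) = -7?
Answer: 3*√1711 ≈ 124.09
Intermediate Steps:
t(j) = -7 + j
√((14919 + t(126)) + (-53 + 72)²) = √((14919 + (-7 + 126)) + (-53 + 72)²) = √((14919 + 119) + 19²) = √(15038 + 361) = √15399 = 3*√1711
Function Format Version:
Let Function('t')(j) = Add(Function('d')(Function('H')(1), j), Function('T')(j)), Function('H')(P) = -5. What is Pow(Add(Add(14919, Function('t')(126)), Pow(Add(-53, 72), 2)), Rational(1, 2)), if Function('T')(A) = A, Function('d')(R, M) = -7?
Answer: Mul(3, Pow(1711, Rational(1, 2))) ≈ 124.09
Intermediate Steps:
Function('t')(j) = Add(-7, j)
Pow(Add(Add(14919, Function('t')(126)), Pow(Add(-53, 72), 2)), Rational(1, 2)) = Pow(Add(Add(14919, Add(-7, 126)), Pow(Add(-53, 72), 2)), Rational(1, 2)) = Pow(Add(Add(14919, 119), Pow(19, 2)), Rational(1, 2)) = Pow(Add(15038, 361), Rational(1, 2)) = Pow(15399, Rational(1, 2)) = Mul(3, Pow(1711, Rational(1, 2)))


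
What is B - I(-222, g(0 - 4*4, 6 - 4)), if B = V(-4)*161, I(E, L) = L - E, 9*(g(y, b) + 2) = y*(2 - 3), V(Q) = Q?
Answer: -7792/9 ≈ -865.78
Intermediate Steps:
g(y, b) = -2 - y/9 (g(y, b) = -2 + (y*(2 - 3))/9 = -2 + (y*(-1))/9 = -2 + (-y)/9 = -2 - y/9)
B = -644 (B = -4*161 = -644)
B - I(-222, g(0 - 4*4, 6 - 4)) = -644 - ((-2 - (0 - 4*4)/9) - 1*(-222)) = -644 - ((-2 - (0 - 16)/9) + 222) = -644 - ((-2 - 1/9*(-16)) + 222) = -644 - ((-2 + 16/9) + 222) = -644 - (-2/9 + 222) = -644 - 1*1996/9 = -644 - 1996/9 = -7792/9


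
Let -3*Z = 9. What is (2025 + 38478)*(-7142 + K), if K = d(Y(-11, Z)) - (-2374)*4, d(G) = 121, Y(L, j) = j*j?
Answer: 100244925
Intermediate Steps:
Z = -3 (Z = -⅓*9 = -3)
Y(L, j) = j²
K = 9617 (K = 121 - (-2374)*4 = 121 - 1*(-9496) = 121 + 9496 = 9617)
(2025 + 38478)*(-7142 + K) = (2025 + 38478)*(-7142 + 9617) = 40503*2475 = 100244925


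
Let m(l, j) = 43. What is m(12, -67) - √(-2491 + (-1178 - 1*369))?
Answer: 43 - I*√4038 ≈ 43.0 - 63.545*I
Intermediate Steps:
m(12, -67) - √(-2491 + (-1178 - 1*369)) = 43 - √(-2491 + (-1178 - 1*369)) = 43 - √(-2491 + (-1178 - 369)) = 43 - √(-2491 - 1547) = 43 - √(-4038) = 43 - I*√4038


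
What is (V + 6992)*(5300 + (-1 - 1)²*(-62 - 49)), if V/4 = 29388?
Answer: 604785664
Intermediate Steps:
V = 117552 (V = 4*29388 = 117552)
(V + 6992)*(5300 + (-1 - 1)²*(-62 - 49)) = (117552 + 6992)*(5300 + (-1 - 1)²*(-62 - 49)) = 124544*(5300 + (-2)²*(-111)) = 124544*(5300 + 4*(-111)) = 124544*(5300 - 444) = 124544*4856 = 604785664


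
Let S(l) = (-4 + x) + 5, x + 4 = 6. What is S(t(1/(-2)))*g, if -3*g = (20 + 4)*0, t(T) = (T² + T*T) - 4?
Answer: 0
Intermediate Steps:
x = 2 (x = -4 + 6 = 2)
t(T) = -4 + 2*T² (t(T) = (T² + T²) - 4 = 2*T² - 4 = -4 + 2*T²)
S(l) = 3 (S(l) = (-4 + 2) + 5 = -2 + 5 = 3)
g = 0 (g = -(20 + 4)*0/3 = -8*0 = -⅓*0 = 0)
S(t(1/(-2)))*g = 3*0 = 0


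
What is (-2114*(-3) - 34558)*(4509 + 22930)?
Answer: -774218824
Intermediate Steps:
(-2114*(-3) - 34558)*(4509 + 22930) = (6342 - 34558)*27439 = -28216*27439 = -774218824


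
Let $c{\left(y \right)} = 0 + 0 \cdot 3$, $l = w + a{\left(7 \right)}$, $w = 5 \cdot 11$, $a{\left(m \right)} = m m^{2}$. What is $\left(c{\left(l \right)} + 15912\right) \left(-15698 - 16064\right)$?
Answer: $-505396944$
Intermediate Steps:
$a{\left(m \right)} = m^{3}$
$w = 55$
$l = 398$ ($l = 55 + 7^{3} = 55 + 343 = 398$)
$c{\left(y \right)} = 0$ ($c{\left(y \right)} = 0 + 0 = 0$)
$\left(c{\left(l \right)} + 15912\right) \left(-15698 - 16064\right) = \left(0 + 15912\right) \left(-15698 - 16064\right) = 15912 \left(-31762\right) = -505396944$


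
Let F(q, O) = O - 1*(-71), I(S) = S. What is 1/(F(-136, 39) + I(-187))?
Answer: -1/77 ≈ -0.012987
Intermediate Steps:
F(q, O) = 71 + O (F(q, O) = O + 71 = 71 + O)
1/(F(-136, 39) + I(-187)) = 1/((71 + 39) - 187) = 1/(110 - 187) = 1/(-77) = -1/77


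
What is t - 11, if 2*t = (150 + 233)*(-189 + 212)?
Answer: 8787/2 ≈ 4393.5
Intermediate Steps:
t = 8809/2 (t = ((150 + 233)*(-189 + 212))/2 = (383*23)/2 = (½)*8809 = 8809/2 ≈ 4404.5)
t - 11 = 8809/2 - 11 = 8787/2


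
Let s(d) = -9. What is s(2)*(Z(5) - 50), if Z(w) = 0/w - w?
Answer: 495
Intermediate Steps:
Z(w) = -w (Z(w) = 0 - w = -w)
s(2)*(Z(5) - 50) = -9*(-1*5 - 50) = -9*(-5 - 50) = -9*(-55) = 495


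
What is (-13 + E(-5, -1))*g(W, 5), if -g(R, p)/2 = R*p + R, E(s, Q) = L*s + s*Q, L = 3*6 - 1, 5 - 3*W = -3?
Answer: 2976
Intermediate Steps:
W = 8/3 (W = 5/3 - ⅓*(-3) = 5/3 + 1 = 8/3 ≈ 2.6667)
L = 17 (L = 18 - 1 = 17)
E(s, Q) = 17*s + Q*s (E(s, Q) = 17*s + s*Q = 17*s + Q*s)
g(R, p) = -2*R - 2*R*p (g(R, p) = -2*(R*p + R) = -2*(R + R*p) = -2*R - 2*R*p)
(-13 + E(-5, -1))*g(W, 5) = (-13 - 5*(17 - 1))*(-2*8/3*(1 + 5)) = (-13 - 5*16)*(-2*8/3*6) = (-13 - 80)*(-32) = -93*(-32) = 2976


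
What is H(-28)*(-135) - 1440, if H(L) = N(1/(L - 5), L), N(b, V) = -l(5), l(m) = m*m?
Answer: 1935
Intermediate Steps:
l(m) = m²
N(b, V) = -25 (N(b, V) = -1*5² = -1*25 = -25)
H(L) = -25
H(-28)*(-135) - 1440 = -25*(-135) - 1440 = 3375 - 1440 = 1935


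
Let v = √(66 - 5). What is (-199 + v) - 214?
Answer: -413 + √61 ≈ -405.19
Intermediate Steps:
v = √61 ≈ 7.8102
(-199 + v) - 214 = (-199 + √61) - 214 = -413 + √61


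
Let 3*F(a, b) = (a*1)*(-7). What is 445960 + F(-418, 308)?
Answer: 1340806/3 ≈ 4.4694e+5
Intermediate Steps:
F(a, b) = -7*a/3 (F(a, b) = ((a*1)*(-7))/3 = (a*(-7))/3 = (-7*a)/3 = -7*a/3)
445960 + F(-418, 308) = 445960 - 7/3*(-418) = 445960 + 2926/3 = 1340806/3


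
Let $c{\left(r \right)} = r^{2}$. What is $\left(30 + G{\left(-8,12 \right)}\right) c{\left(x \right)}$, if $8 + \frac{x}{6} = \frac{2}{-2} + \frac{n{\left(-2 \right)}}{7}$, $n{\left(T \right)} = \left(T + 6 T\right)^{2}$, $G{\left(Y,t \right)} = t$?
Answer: $545832$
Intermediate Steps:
$n{\left(T \right)} = 49 T^{2}$ ($n{\left(T \right)} = \left(7 T\right)^{2} = 49 T^{2}$)
$x = 114$ ($x = -48 + 6 \left(\frac{2}{-2} + \frac{49 \left(-2\right)^{2}}{7}\right) = -48 + 6 \left(2 \left(- \frac{1}{2}\right) + 49 \cdot 4 \cdot \frac{1}{7}\right) = -48 + 6 \left(-1 + 196 \cdot \frac{1}{7}\right) = -48 + 6 \left(-1 + 28\right) = -48 + 6 \cdot 27 = -48 + 162 = 114$)
$\left(30 + G{\left(-8,12 \right)}\right) c{\left(x \right)} = \left(30 + 12\right) 114^{2} = 42 \cdot 12996 = 545832$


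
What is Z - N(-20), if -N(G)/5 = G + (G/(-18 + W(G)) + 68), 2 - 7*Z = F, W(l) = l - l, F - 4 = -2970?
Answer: 6026/9 ≈ 669.56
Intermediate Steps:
F = -2966 (F = 4 - 2970 = -2966)
W(l) = 0
Z = 424 (Z = 2/7 - ⅐*(-2966) = 2/7 + 2966/7 = 424)
N(G) = -340 - 85*G/18 (N(G) = -5*(G + (G/(-18 + 0) + 68)) = -5*(G + (G/(-18) + 68)) = -5*(G + (-G/18 + 68)) = -5*(G + (68 - G/18)) = -5*(68 + 17*G/18) = -340 - 85*G/18)
Z - N(-20) = 424 - (-340 - 85/18*(-20)) = 424 - (-340 + 850/9) = 424 - 1*(-2210/9) = 424 + 2210/9 = 6026/9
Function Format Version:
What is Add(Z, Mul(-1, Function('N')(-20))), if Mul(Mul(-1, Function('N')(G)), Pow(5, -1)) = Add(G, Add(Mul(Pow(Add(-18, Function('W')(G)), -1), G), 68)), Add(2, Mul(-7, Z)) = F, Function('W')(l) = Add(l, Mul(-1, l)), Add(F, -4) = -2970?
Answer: Rational(6026, 9) ≈ 669.56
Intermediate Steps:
F = -2966 (F = Add(4, -2970) = -2966)
Function('W')(l) = 0
Z = 424 (Z = Add(Rational(2, 7), Mul(Rational(-1, 7), -2966)) = Add(Rational(2, 7), Rational(2966, 7)) = 424)
Function('N')(G) = Add(-340, Mul(Rational(-85, 18), G)) (Function('N')(G) = Mul(-5, Add(G, Add(Mul(Pow(Add(-18, 0), -1), G), 68))) = Mul(-5, Add(G, Add(Mul(Pow(-18, -1), G), 68))) = Mul(-5, Add(G, Add(Mul(Rational(-1, 18), G), 68))) = Mul(-5, Add(G, Add(68, Mul(Rational(-1, 18), G)))) = Mul(-5, Add(68, Mul(Rational(17, 18), G))) = Add(-340, Mul(Rational(-85, 18), G)))
Add(Z, Mul(-1, Function('N')(-20))) = Add(424, Mul(-1, Add(-340, Mul(Rational(-85, 18), -20)))) = Add(424, Mul(-1, Add(-340, Rational(850, 9)))) = Add(424, Mul(-1, Rational(-2210, 9))) = Add(424, Rational(2210, 9)) = Rational(6026, 9)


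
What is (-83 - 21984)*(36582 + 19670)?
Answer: -1241312884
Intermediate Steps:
(-83 - 21984)*(36582 + 19670) = -22067*56252 = -1241312884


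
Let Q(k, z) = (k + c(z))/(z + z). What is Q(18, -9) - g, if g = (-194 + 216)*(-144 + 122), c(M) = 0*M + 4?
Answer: 4345/9 ≈ 482.78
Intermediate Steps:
c(M) = 4 (c(M) = 0 + 4 = 4)
g = -484 (g = 22*(-22) = -484)
Q(k, z) = (4 + k)/(2*z) (Q(k, z) = (k + 4)/(z + z) = (4 + k)/((2*z)) = (4 + k)*(1/(2*z)) = (4 + k)/(2*z))
Q(18, -9) - g = (1/2)*(4 + 18)/(-9) - 1*(-484) = (1/2)*(-1/9)*22 + 484 = -11/9 + 484 = 4345/9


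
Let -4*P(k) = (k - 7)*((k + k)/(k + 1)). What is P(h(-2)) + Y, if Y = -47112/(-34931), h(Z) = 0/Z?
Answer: 3624/2687 ≈ 1.3487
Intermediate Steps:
h(Z) = 0
P(k) = -k*(-7 + k)/(2*(1 + k)) (P(k) = -(k - 7)*(k + k)/(k + 1)/4 = -(-7 + k)*(2*k)/(1 + k)/4 = -(-7 + k)*2*k/(1 + k)/4 = -k*(-7 + k)/(2*(1 + k)))
Y = 3624/2687 (Y = -47112*(-1/34931) = 3624/2687 ≈ 1.3487)
P(h(-2)) + Y = (1/2)*0*(7 - 1*0)/(1 + 0) + 3624/2687 = (1/2)*0*(7 + 0)/1 + 3624/2687 = (1/2)*0*1*7 + 3624/2687 = 0 + 3624/2687 = 3624/2687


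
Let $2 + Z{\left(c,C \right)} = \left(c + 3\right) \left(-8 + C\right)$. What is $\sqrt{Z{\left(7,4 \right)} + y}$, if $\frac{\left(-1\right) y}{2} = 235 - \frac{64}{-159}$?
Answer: $\frac{56 i \sqrt{4134}}{159} \approx 22.645 i$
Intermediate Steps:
$y = - \frac{74858}{159}$ ($y = - 2 \left(235 - \frac{64}{-159}\right) = - 2 \left(235 - 64 \left(- \frac{1}{159}\right)\right) = - 2 \left(235 - - \frac{64}{159}\right) = - 2 \left(235 + \frac{64}{159}\right) = \left(-2\right) \frac{37429}{159} = - \frac{74858}{159} \approx -470.81$)
$Z{\left(c,C \right)} = -2 + \left(-8 + C\right) \left(3 + c\right)$ ($Z{\left(c,C \right)} = -2 + \left(c + 3\right) \left(-8 + C\right) = -2 + \left(3 + c\right) \left(-8 + C\right) = -2 + \left(-8 + C\right) \left(3 + c\right)$)
$\sqrt{Z{\left(7,4 \right)} + y} = \sqrt{\left(-26 - 56 + 3 \cdot 4 + 4 \cdot 7\right) - \frac{74858}{159}} = \sqrt{\left(-26 - 56 + 12 + 28\right) - \frac{74858}{159}} = \sqrt{-42 - \frac{74858}{159}} = \sqrt{- \frac{81536}{159}} = \frac{56 i \sqrt{4134}}{159}$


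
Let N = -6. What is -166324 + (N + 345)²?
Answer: -51403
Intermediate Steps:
-166324 + (N + 345)² = -166324 + (-6 + 345)² = -166324 + 339² = -166324 + 114921 = -51403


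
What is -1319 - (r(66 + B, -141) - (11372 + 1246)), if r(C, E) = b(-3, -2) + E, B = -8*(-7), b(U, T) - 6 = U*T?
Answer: 11428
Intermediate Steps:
b(U, T) = 6 + T*U (b(U, T) = 6 + U*T = 6 + T*U)
B = 56
r(C, E) = 12 + E (r(C, E) = (6 - 2*(-3)) + E = (6 + 6) + E = 12 + E)
-1319 - (r(66 + B, -141) - (11372 + 1246)) = -1319 - ((12 - 141) - (11372 + 1246)) = -1319 - (-129 - 1*12618) = -1319 - (-129 - 12618) = -1319 - 1*(-12747) = -1319 + 12747 = 11428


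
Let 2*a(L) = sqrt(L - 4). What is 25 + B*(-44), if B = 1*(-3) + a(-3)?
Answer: 157 - 22*I*sqrt(7) ≈ 157.0 - 58.207*I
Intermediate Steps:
a(L) = sqrt(-4 + L)/2 (a(L) = sqrt(L - 4)/2 = sqrt(-4 + L)/2)
B = -3 + I*sqrt(7)/2 (B = 1*(-3) + sqrt(-4 - 3)/2 = -3 + sqrt(-7)/2 = -3 + (I*sqrt(7))/2 = -3 + I*sqrt(7)/2 ≈ -3.0 + 1.3229*I)
25 + B*(-44) = 25 + (-3 + I*sqrt(7)/2)*(-44) = 25 + (132 - 22*I*sqrt(7)) = 157 - 22*I*sqrt(7)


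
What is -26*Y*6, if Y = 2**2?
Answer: -624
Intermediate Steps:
Y = 4
-26*Y*6 = -26*4*6 = -104*6 = -624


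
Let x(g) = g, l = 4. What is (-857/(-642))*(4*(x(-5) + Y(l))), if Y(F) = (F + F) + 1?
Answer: 6856/321 ≈ 21.358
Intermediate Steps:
Y(F) = 1 + 2*F (Y(F) = 2*F + 1 = 1 + 2*F)
(-857/(-642))*(4*(x(-5) + Y(l))) = (-857/(-642))*(4*(-5 + (1 + 2*4))) = (-857*(-1/642))*(4*(-5 + (1 + 8))) = 857*(4*(-5 + 9))/642 = 857*(4*4)/642 = (857/642)*16 = 6856/321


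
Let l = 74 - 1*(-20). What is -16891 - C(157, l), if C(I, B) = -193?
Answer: -16698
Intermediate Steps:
l = 94 (l = 74 + 20 = 94)
-16891 - C(157, l) = -16891 - 1*(-193) = -16891 + 193 = -16698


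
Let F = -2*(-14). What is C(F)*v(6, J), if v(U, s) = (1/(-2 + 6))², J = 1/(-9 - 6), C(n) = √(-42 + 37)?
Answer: I*√5/16 ≈ 0.13975*I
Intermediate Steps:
F = 28
C(n) = I*√5 (C(n) = √(-5) = I*√5)
J = -1/15 (J = 1/(-15) = -1/15 ≈ -0.066667)
v(U, s) = 1/16 (v(U, s) = (1/4)² = (¼)² = 1/16)
C(F)*v(6, J) = (I*√5)*(1/16) = I*√5/16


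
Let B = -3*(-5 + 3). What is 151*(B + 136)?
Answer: 21442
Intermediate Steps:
B = 6 (B = -3*(-2) = 6)
151*(B + 136) = 151*(6 + 136) = 151*142 = 21442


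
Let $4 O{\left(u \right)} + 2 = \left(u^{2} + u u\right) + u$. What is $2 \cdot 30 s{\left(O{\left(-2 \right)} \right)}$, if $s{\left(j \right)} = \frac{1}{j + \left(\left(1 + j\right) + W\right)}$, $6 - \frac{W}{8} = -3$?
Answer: $\frac{4}{5} \approx 0.8$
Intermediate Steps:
$W = 72$ ($W = 48 - -24 = 48 + 24 = 72$)
$O{\left(u \right)} = - \frac{1}{2} + \frac{u^{2}}{2} + \frac{u}{4}$ ($O{\left(u \right)} = - \frac{1}{2} + \frac{\left(u^{2} + u u\right) + u}{4} = - \frac{1}{2} + \frac{\left(u^{2} + u^{2}\right) + u}{4} = - \frac{1}{2} + \frac{2 u^{2} + u}{4} = - \frac{1}{2} + \frac{u + 2 u^{2}}{4} = - \frac{1}{2} + \left(\frac{u^{2}}{2} + \frac{u}{4}\right) = - \frac{1}{2} + \frac{u^{2}}{2} + \frac{u}{4}$)
$s{\left(j \right)} = \frac{1}{73 + 2 j}$ ($s{\left(j \right)} = \frac{1}{j + \left(\left(1 + j\right) + 72\right)} = \frac{1}{j + \left(73 + j\right)} = \frac{1}{73 + 2 j}$)
$2 \cdot 30 s{\left(O{\left(-2 \right)} \right)} = \frac{2 \cdot 30}{73 + 2 \left(- \frac{1}{2} + \frac{\left(-2\right)^{2}}{2} + \frac{1}{4} \left(-2\right)\right)} = \frac{60}{73 + 2 \left(- \frac{1}{2} + \frac{1}{2} \cdot 4 - \frac{1}{2}\right)} = \frac{60}{73 + 2 \left(- \frac{1}{2} + 2 - \frac{1}{2}\right)} = \frac{60}{73 + 2 \cdot 1} = \frac{60}{73 + 2} = \frac{60}{75} = 60 \cdot \frac{1}{75} = \frac{4}{5}$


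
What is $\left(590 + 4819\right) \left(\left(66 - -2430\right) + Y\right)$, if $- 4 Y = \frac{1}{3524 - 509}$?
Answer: $\frac{18091157159}{1340} \approx 1.3501 \cdot 10^{7}$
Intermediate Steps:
$Y = - \frac{1}{12060}$ ($Y = - \frac{1}{4 \left(3524 - 509\right)} = - \frac{1}{4 \cdot 3015} = \left(- \frac{1}{4}\right) \frac{1}{3015} = - \frac{1}{12060} \approx -8.2919 \cdot 10^{-5}$)
$\left(590 + 4819\right) \left(\left(66 - -2430\right) + Y\right) = \left(590 + 4819\right) \left(\left(66 - -2430\right) - \frac{1}{12060}\right) = 5409 \left(\left(66 + 2430\right) - \frac{1}{12060}\right) = 5409 \left(2496 - \frac{1}{12060}\right) = 5409 \cdot \frac{30101759}{12060} = \frac{18091157159}{1340}$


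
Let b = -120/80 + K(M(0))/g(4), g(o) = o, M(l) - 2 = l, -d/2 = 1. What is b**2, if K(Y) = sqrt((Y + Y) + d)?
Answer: (6 - sqrt(2))**2/16 ≈ 1.3143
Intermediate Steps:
d = -2 (d = -2*1 = -2)
M(l) = 2 + l
K(Y) = sqrt(-2 + 2*Y) (K(Y) = sqrt((Y + Y) - 2) = sqrt(2*Y - 2) = sqrt(-2 + 2*Y))
b = -3/2 + sqrt(2)/4 (b = -120/80 + sqrt(-2 + 2*(2 + 0))/4 = -120*1/80 + sqrt(-2 + 2*2)*(1/4) = -3/2 + sqrt(-2 + 4)*(1/4) = -3/2 + sqrt(2)*(1/4) = -3/2 + sqrt(2)/4 ≈ -1.1464)
b**2 = (-3/2 + sqrt(2)/4)**2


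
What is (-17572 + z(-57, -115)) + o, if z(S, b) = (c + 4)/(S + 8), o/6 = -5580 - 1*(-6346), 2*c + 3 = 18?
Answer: -1271671/98 ≈ -12976.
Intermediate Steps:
c = 15/2 (c = -3/2 + (½)*18 = -3/2 + 9 = 15/2 ≈ 7.5000)
o = 4596 (o = 6*(-5580 - 1*(-6346)) = 6*(-5580 + 6346) = 6*766 = 4596)
z(S, b) = 23/(2*(8 + S)) (z(S, b) = (15/2 + 4)/(S + 8) = 23/(2*(8 + S)))
(-17572 + z(-57, -115)) + o = (-17572 + 23/(2*(8 - 57))) + 4596 = (-17572 + (23/2)/(-49)) + 4596 = (-17572 + (23/2)*(-1/49)) + 4596 = (-17572 - 23/98) + 4596 = -1722079/98 + 4596 = -1271671/98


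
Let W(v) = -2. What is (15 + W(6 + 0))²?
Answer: 169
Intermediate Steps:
(15 + W(6 + 0))² = (15 - 2)² = 13² = 169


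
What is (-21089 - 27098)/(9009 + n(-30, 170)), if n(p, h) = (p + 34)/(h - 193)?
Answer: -1108301/207203 ≈ -5.3489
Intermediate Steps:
n(p, h) = (34 + p)/(-193 + h)
(-21089 - 27098)/(9009 + n(-30, 170)) = (-21089 - 27098)/(9009 + (34 - 30)/(-193 + 170)) = -48187/(9009 + 4/(-23)) = -48187/(9009 - 1/23*4) = -48187/(9009 - 4/23) = -48187/207203/23 = -48187*23/207203 = -1108301/207203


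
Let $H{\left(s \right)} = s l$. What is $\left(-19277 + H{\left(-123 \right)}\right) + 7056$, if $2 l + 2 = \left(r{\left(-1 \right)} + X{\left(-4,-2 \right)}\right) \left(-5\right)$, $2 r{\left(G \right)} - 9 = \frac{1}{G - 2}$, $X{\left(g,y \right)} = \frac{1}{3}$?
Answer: $-10663$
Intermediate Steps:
$X{\left(g,y \right)} = \frac{1}{3}$
$r{\left(G \right)} = \frac{9}{2} + \frac{1}{2 \left(-2 + G\right)}$ ($r{\left(G \right)} = \frac{9}{2} + \frac{1}{2 \left(G - 2\right)} = \frac{9}{2} + \frac{1}{2 \left(-2 + G\right)}$)
$l = - \frac{38}{3}$ ($l = -1 + \frac{\left(\frac{-17 + 9 \left(-1\right)}{2 \left(-2 - 1\right)} + \frac{1}{3}\right) \left(-5\right)}{2} = -1 + \frac{\left(\frac{-17 - 9}{2 \left(-3\right)} + \frac{1}{3}\right) \left(-5\right)}{2} = -1 + \frac{\left(\frac{1}{2} \left(- \frac{1}{3}\right) \left(-26\right) + \frac{1}{3}\right) \left(-5\right)}{2} = -1 + \frac{\left(\frac{13}{3} + \frac{1}{3}\right) \left(-5\right)}{2} = -1 + \frac{\frac{14}{3} \left(-5\right)}{2} = -1 + \frac{1}{2} \left(- \frac{70}{3}\right) = -1 - \frac{35}{3} = - \frac{38}{3} \approx -12.667$)
$H{\left(s \right)} = - \frac{38 s}{3}$ ($H{\left(s \right)} = s \left(- \frac{38}{3}\right) = - \frac{38 s}{3}$)
$\left(-19277 + H{\left(-123 \right)}\right) + 7056 = \left(-19277 - -1558\right) + 7056 = \left(-19277 + 1558\right) + 7056 = -17719 + 7056 = -10663$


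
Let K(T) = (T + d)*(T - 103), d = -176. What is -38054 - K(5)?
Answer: -54812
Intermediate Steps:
K(T) = (-176 + T)*(-103 + T) (K(T) = (T - 176)*(T - 103) = (-176 + T)*(-103 + T))
-38054 - K(5) = -38054 - (18128 + 5² - 279*5) = -38054 - (18128 + 25 - 1395) = -38054 - 1*16758 = -38054 - 16758 = -54812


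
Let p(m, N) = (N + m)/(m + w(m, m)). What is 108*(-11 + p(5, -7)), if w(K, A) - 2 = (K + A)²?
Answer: -127332/107 ≈ -1190.0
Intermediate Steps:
w(K, A) = 2 + (A + K)² (w(K, A) = 2 + (K + A)² = 2 + (A + K)²)
p(m, N) = (N + m)/(2 + m + 4*m²) (p(m, N) = (N + m)/(m + (2 + (m + m)²)) = (N + m)/(m + (2 + (2*m)²)) = (N + m)/(m + (2 + 4*m²)) = (N + m)/(2 + m + 4*m²))
108*(-11 + p(5, -7)) = 108*(-11 + (-7 + 5)/(2 + 5 + 4*5²)) = 108*(-11 - 2/(2 + 5 + 4*25)) = 108*(-11 - 2/(2 + 5 + 100)) = 108*(-11 - 2/107) = 108*(-1179/107) = -127332/107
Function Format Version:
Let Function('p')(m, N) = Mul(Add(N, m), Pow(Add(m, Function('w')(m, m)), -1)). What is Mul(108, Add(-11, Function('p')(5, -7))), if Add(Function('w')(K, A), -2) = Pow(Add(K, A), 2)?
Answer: Rational(-127332, 107) ≈ -1190.0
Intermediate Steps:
Function('w')(K, A) = Add(2, Pow(Add(A, K), 2)) (Function('w')(K, A) = Add(2, Pow(Add(K, A), 2)) = Add(2, Pow(Add(A, K), 2)))
Function('p')(m, N) = Mul(Pow(Add(2, m, Mul(4, Pow(m, 2))), -1), Add(N, m)) (Function('p')(m, N) = Mul(Add(N, m), Pow(Add(m, Add(2, Pow(Add(m, m), 2))), -1)) = Mul(Add(N, m), Pow(Add(m, Add(2, Pow(Mul(2, m), 2))), -1)) = Mul(Add(N, m), Pow(Add(m, Add(2, Mul(4, Pow(m, 2)))), -1)) = Mul(Add(N, m), Pow(Add(2, m, Mul(4, Pow(m, 2))), -1)) = Mul(Pow(Add(2, m, Mul(4, Pow(m, 2))), -1), Add(N, m)))
Mul(108, Add(-11, Function('p')(5, -7))) = Mul(108, Add(-11, Mul(Pow(Add(2, 5, Mul(4, Pow(5, 2))), -1), Add(-7, 5)))) = Mul(108, Add(-11, Mul(Pow(Add(2, 5, Mul(4, 25)), -1), -2))) = Mul(108, Add(-11, Mul(Pow(Add(2, 5, 100), -1), -2))) = Mul(108, Add(-11, Mul(Pow(107, -1), -2))) = Mul(108, Add(-11, Mul(Rational(1, 107), -2))) = Mul(108, Add(-11, Rational(-2, 107))) = Mul(108, Rational(-1179, 107)) = Rational(-127332, 107)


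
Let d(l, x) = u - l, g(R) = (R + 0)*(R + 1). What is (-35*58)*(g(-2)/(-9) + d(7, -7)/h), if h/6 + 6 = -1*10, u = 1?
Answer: 23345/72 ≈ 324.24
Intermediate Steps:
h = -96 (h = -36 + 6*(-1*10) = -36 + 6*(-10) = -36 - 60 = -96)
g(R) = R*(1 + R)
d(l, x) = 1 - l
(-35*58)*(g(-2)/(-9) + d(7, -7)/h) = (-35*58)*(-2*(1 - 2)/(-9) + (1 - 1*7)/(-96)) = -2030*(-2*(-1)*(-1/9) + (1 - 7)*(-1/96)) = -2030*(2*(-1/9) - 6*(-1/96)) = -2030*(-2/9 + 1/16) = -2030*(-23/144) = 23345/72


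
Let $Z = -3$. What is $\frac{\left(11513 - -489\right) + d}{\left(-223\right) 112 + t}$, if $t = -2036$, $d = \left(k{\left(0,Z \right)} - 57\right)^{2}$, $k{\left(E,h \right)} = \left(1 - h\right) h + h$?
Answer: $- \frac{8593}{13506} \approx -0.63624$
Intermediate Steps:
$k{\left(E,h \right)} = h + h \left(1 - h\right)$ ($k{\left(E,h \right)} = h \left(1 - h\right) + h = h + h \left(1 - h\right)$)
$d = 5184$ ($d = \left(- 3 \left(2 - -3\right) - 57\right)^{2} = \left(- 3 \left(2 + 3\right) - 57\right)^{2} = \left(\left(-3\right) 5 - 57\right)^{2} = \left(-15 - 57\right)^{2} = \left(-72\right)^{2} = 5184$)
$\frac{\left(11513 - -489\right) + d}{\left(-223\right) 112 + t} = \frac{\left(11513 - -489\right) + 5184}{\left(-223\right) 112 - 2036} = \frac{\left(11513 + 489\right) + 5184}{-24976 - 2036} = \frac{12002 + 5184}{-27012} = 17186 \left(- \frac{1}{27012}\right) = - \frac{8593}{13506}$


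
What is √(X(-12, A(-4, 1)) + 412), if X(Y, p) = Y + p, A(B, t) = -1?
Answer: √399 ≈ 19.975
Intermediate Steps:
√(X(-12, A(-4, 1)) + 412) = √((-12 - 1) + 412) = √(-13 + 412) = √399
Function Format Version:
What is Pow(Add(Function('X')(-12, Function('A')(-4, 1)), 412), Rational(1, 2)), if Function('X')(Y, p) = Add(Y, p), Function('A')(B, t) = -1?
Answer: Pow(399, Rational(1, 2)) ≈ 19.975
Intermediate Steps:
Pow(Add(Function('X')(-12, Function('A')(-4, 1)), 412), Rational(1, 2)) = Pow(Add(Add(-12, -1), 412), Rational(1, 2)) = Pow(Add(-13, 412), Rational(1, 2)) = Pow(399, Rational(1, 2))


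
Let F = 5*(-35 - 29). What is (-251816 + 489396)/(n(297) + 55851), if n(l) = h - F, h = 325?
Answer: 59395/14124 ≈ 4.2053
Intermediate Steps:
F = -320 (F = 5*(-64) = -320)
n(l) = 645 (n(l) = 325 - 1*(-320) = 325 + 320 = 645)
(-251816 + 489396)/(n(297) + 55851) = (-251816 + 489396)/(645 + 55851) = 237580/56496 = 237580*(1/56496) = 59395/14124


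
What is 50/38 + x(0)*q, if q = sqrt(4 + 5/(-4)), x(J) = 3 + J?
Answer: 25/19 + 3*sqrt(11)/2 ≈ 6.2907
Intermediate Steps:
q = sqrt(11)/2 (q = sqrt(4 + 5*(-1/4)) = sqrt(4 - 5/4) = sqrt(11/4) = sqrt(11)/2 ≈ 1.6583)
50/38 + x(0)*q = 50/38 + (3 + 0)*(sqrt(11)/2) = (1/38)*50 + 3*(sqrt(11)/2) = 25/19 + 3*sqrt(11)/2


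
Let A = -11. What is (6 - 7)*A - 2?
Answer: 9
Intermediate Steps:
(6 - 7)*A - 2 = (6 - 7)*(-11) - 2 = -1*(-11) - 2 = 11 - 2 = 9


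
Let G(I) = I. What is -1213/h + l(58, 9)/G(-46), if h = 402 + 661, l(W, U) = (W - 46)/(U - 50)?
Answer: -1137481/1002409 ≈ -1.1347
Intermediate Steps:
l(W, U) = (-46 + W)/(-50 + U)
h = 1063
-1213/h + l(58, 9)/G(-46) = -1213/1063 + ((-46 + 58)/(-50 + 9))/(-46) = -1213*1/1063 + (12/(-41))*(-1/46) = -1213/1063 - 1/41*12*(-1/46) = -1213/1063 - 12/41*(-1/46) = -1213/1063 + 6/943 = -1137481/1002409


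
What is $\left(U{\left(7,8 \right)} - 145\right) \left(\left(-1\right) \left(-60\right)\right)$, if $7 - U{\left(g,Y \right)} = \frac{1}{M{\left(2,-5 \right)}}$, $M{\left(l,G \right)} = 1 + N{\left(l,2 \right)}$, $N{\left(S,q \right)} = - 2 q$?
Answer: $-8260$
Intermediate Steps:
$M{\left(l,G \right)} = -3$ ($M{\left(l,G \right)} = 1 - 4 = -3$)
$U{\left(g,Y \right)} = \frac{22}{3}$ ($U{\left(g,Y \right)} = 7 - \frac{1}{-3} = 7 - - \frac{1}{3} = 7 + \frac{1}{3} = \frac{22}{3}$)
$\left(U{\left(7,8 \right)} - 145\right) \left(\left(-1\right) \left(-60\right)\right) = \left(\frac{22}{3} - 145\right) \left(\left(-1\right) \left(-60\right)\right) = \left(- \frac{413}{3}\right) 60 = -8260$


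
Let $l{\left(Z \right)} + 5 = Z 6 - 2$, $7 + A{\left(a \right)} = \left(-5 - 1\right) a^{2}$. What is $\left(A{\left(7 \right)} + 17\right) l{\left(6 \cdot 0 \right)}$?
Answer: $1988$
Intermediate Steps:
$A{\left(a \right)} = -7 - 6 a^{2}$ ($A{\left(a \right)} = -7 + \left(-5 - 1\right) a^{2} = -7 - 6 a^{2}$)
$l{\left(Z \right)} = -7 + 6 Z$ ($l{\left(Z \right)} = -5 + \left(Z 6 - 2\right) = -5 + \left(6 Z - 2\right) = -5 + \left(-2 + 6 Z\right) = -7 + 6 Z$)
$\left(A{\left(7 \right)} + 17\right) l{\left(6 \cdot 0 \right)} = \left(\left(-7 - 6 \cdot 7^{2}\right) + 17\right) \left(-7 + 6 \cdot 6 \cdot 0\right) = \left(\left(-7 - 294\right) + 17\right) \left(-7 + 6 \cdot 0\right) = \left(\left(-7 - 294\right) + 17\right) \left(-7 + 0\right) = \left(-301 + 17\right) \left(-7\right) = \left(-284\right) \left(-7\right) = 1988$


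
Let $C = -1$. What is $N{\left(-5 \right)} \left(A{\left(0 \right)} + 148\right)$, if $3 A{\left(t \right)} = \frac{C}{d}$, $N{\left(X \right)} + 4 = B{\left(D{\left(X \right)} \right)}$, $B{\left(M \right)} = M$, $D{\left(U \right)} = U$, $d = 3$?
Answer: $-1331$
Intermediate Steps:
$N{\left(X \right)} = -4 + X$
$A{\left(t \right)} = - \frac{1}{9}$ ($A{\left(t \right)} = \frac{\left(-1\right) \frac{1}{3}}{3} = \frac{1}{3} \left(- \frac{1}{3}\right) = - \frac{1}{9}$)
$N{\left(-5 \right)} \left(A{\left(0 \right)} + 148\right) = \left(-4 - 5\right) \left(- \frac{1}{9} + 148\right) = \left(-9\right) \frac{1331}{9} = -1331$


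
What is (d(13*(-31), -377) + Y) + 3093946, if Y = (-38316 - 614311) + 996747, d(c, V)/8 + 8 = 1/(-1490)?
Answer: 2561311486/745 ≈ 3.4380e+6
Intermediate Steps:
d(c, V) = -47684/745 (d(c, V) = -64 + 8/(-1490) = -64 + 8*(-1/1490) = -64 - 4/745 = -47684/745)
Y = 344120 (Y = -652627 + 996747 = 344120)
(d(13*(-31), -377) + Y) + 3093946 = (-47684/745 + 344120) + 3093946 = 256321716/745 + 3093946 = 2561311486/745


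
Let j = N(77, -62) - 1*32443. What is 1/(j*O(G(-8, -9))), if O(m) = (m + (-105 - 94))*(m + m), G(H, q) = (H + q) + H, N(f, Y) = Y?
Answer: -1/364056000 ≈ -2.7468e-9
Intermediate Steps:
G(H, q) = q + 2*H
O(m) = 2*m*(-199 + m) (O(m) = (m - 199)*(2*m) = (-199 + m)*(2*m) = 2*m*(-199 + m))
j = -32505 (j = -62 - 1*32443 = -62 - 32443 = -32505)
1/(j*O(G(-8, -9))) = 1/((-32505)*((2*(-9 + 2*(-8))*(-199 + (-9 + 2*(-8)))))) = -1/(2*(-199 + (-9 - 16))*(-9 - 16))/32505 = -(-1/(50*(-199 - 25)))/32505 = -1/(32505*(2*(-25)*(-224))) = -1/32505/11200 = -1/32505*1/11200 = -1/364056000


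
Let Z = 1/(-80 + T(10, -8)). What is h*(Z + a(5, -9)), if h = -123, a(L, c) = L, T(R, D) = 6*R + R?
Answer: -6027/10 ≈ -602.70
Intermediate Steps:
T(R, D) = 7*R
Z = -⅒ (Z = 1/(-80 + 7*10) = 1/(-80 + 70) = 1/(-10) = -⅒ ≈ -0.10000)
h*(Z + a(5, -9)) = -123*(-⅒ + 5) = -123*49/10 = -6027/10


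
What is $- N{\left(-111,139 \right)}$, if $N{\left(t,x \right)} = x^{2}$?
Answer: $-19321$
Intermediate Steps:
$- N{\left(-111,139 \right)} = - 139^{2} = \left(-1\right) 19321 = -19321$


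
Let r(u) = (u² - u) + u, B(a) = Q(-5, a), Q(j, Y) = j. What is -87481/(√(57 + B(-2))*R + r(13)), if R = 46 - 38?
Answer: -1137253/1941 + 1399696*√13/25233 ≈ -385.91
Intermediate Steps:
R = 8
B(a) = -5
r(u) = u²
-87481/(√(57 + B(-2))*R + r(13)) = -87481/(√(57 - 5)*8 + 13²) = -87481/(√52*8 + 169) = -87481/((2*√13)*8 + 169) = -87481/(16*√13 + 169) = -87481/(169 + 16*√13)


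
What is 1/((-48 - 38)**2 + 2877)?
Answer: 1/10273 ≈ 9.7343e-5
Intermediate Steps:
1/((-48 - 38)**2 + 2877) = 1/((-86)**2 + 2877) = 1/(7396 + 2877) = 1/10273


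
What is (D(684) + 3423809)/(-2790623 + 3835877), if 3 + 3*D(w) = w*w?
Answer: 1789880/522627 ≈ 3.4248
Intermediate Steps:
D(w) = -1 + w²/3 (D(w) = -1 + (w*w)/3 = -1 + w²/3)
(D(684) + 3423809)/(-2790623 + 3835877) = ((-1 + (⅓)*684²) + 3423809)/(-2790623 + 3835877) = ((-1 + (⅓)*467856) + 3423809)/1045254 = ((-1 + 155952) + 3423809)*(1/1045254) = (155951 + 3423809)*(1/1045254) = 3579760*(1/1045254) = 1789880/522627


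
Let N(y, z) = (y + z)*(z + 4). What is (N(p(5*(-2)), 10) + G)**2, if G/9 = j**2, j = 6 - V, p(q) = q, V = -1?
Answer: 194481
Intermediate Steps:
N(y, z) = (4 + z)*(y + z) (N(y, z) = (y + z)*(4 + z) = (4 + z)*(y + z))
j = 7 (j = 6 - 1*(-1) = 6 + 1 = 7)
G = 441 (G = 9*7**2 = 9*49 = 441)
(N(p(5*(-2)), 10) + G)**2 = ((10**2 + 4*(5*(-2)) + 4*10 + (5*(-2))*10) + 441)**2 = ((100 + 4*(-10) + 40 - 10*10) + 441)**2 = ((100 - 40 + 40 - 100) + 441)**2 = (0 + 441)**2 = 441**2 = 194481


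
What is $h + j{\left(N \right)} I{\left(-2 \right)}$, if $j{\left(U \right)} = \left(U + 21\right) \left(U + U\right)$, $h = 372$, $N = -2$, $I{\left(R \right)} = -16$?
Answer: $1588$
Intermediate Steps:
$j{\left(U \right)} = 2 U \left(21 + U\right)$ ($j{\left(U \right)} = \left(21 + U\right) 2 U = 2 U \left(21 + U\right)$)
$h + j{\left(N \right)} I{\left(-2 \right)} = 372 + 2 \left(-2\right) \left(21 - 2\right) \left(-16\right) = 372 + 2 \left(-2\right) 19 \left(-16\right) = 372 - -1216 = 372 + 1216 = 1588$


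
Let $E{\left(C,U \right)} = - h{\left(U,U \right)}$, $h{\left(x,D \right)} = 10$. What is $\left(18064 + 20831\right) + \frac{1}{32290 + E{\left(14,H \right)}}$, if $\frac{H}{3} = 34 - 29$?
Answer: $\frac{1255530601}{32280} \approx 38895.0$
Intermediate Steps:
$H = 15$ ($H = 3 \left(34 - 29\right) = 3 \cdot 5 = 15$)
$E{\left(C,U \right)} = -10$ ($E{\left(C,U \right)} = \left(-1\right) 10 = -10$)
$\left(18064 + 20831\right) + \frac{1}{32290 + E{\left(14,H \right)}} = \left(18064 + 20831\right) + \frac{1}{32290 - 10} = 38895 + \frac{1}{32280} = \frac{1255530601}{32280}$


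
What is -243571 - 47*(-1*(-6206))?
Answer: -535253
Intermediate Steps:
-243571 - 47*(-1*(-6206)) = -243571 - 47*6206 = -243571 - 1*291682 = -243571 - 291682 = -535253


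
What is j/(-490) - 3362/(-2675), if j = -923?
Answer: 823281/262150 ≈ 3.1405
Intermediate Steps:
j/(-490) - 3362/(-2675) = -923/(-490) - 3362/(-2675) = -923*(-1/490) - 3362*(-1/2675) = 923/490 + 3362/2675 = 823281/262150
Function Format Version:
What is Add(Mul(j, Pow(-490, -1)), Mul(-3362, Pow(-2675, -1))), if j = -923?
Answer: Rational(823281, 262150) ≈ 3.1405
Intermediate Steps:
Add(Mul(j, Pow(-490, -1)), Mul(-3362, Pow(-2675, -1))) = Add(Mul(-923, Pow(-490, -1)), Mul(-3362, Pow(-2675, -1))) = Add(Mul(-923, Rational(-1, 490)), Mul(-3362, Rational(-1, 2675))) = Add(Rational(923, 490), Rational(3362, 2675)) = Rational(823281, 262150)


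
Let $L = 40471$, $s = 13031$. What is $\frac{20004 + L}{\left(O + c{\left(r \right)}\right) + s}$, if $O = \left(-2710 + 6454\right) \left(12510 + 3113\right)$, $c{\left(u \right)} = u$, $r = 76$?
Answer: $\frac{60475}{58505619} \approx 0.0010337$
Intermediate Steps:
$O = 58492512$ ($O = 3744 \cdot 15623 = 58492512$)
$\frac{20004 + L}{\left(O + c{\left(r \right)}\right) + s} = \frac{20004 + 40471}{\left(58492512 + 76\right) + 13031} = \frac{60475}{58492588 + 13031} = \frac{60475}{58505619}$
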